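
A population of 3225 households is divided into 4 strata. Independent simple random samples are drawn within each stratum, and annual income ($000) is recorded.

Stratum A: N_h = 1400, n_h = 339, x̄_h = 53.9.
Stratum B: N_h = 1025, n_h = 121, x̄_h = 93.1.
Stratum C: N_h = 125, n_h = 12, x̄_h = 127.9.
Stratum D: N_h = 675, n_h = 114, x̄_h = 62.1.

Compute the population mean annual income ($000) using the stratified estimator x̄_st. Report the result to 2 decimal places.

N = Σ N_h = 3225. Stratum weights W_h = N_h/N.
x̄_st = (1400·53.9 + 1025·93.1 + 125·127.9 + 675·62.1) / 3225 = 70.9434

x̄_st ≈ 70.94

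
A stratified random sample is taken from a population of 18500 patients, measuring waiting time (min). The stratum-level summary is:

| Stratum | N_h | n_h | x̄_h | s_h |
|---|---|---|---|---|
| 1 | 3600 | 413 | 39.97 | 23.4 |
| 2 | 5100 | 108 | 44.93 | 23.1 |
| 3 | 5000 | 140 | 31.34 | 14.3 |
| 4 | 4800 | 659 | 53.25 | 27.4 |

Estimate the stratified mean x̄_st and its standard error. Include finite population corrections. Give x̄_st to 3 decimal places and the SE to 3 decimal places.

x̄_st ≈ 42.451, SE ≈ 0.763

x̄_st = Σ W_h x̄_h = (3600·39.97 + 5100·44.93 + 5000·31.34 + 4800·53.25)/18500 = 42.45054
V̂(x̄_st) = Σ W_h² (1 − n_h/N_h) s_h²/n_h, with W_h = N_h/N and N = 18500:
  stratum 1: (3600/18500)²·(1 − 413/3600)·23.4²/413 = 0.044445
  stratum 2: (5100/18500)²·(1 − 108/5100)·23.1²/108 = 0.367537
  stratum 3: (5000/18500)²·(1 − 140/5000)·14.3²/140 = 0.103707
  stratum 4: (4800/18500)²·(1 − 659/4800)·27.4²/659 = 0.0661635
V̂(x̄_st) = 0.581853
SE(x̄_st) = √0.581853 = 0.762793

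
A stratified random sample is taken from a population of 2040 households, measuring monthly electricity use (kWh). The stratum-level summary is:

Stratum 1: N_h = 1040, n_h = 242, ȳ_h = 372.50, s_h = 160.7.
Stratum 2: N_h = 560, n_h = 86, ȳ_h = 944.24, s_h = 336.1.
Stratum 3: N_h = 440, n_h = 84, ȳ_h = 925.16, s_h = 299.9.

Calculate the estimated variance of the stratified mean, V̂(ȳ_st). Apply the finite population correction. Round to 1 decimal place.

V̂(ȳ_st) = Σ W_h² (1 − n_h/N_h) s_h²/n_h, with W_h = N_h/N and N = 2040:
  stratum 1: (1040/2040)²·(1 − 242/1040)·160.7²/242 = 21.281
  stratum 2: (560/2040)²·(1 − 86/560)·336.1²/86 = 83.7808
  stratum 3: (440/2040)²·(1 − 84/440)·299.9²/84 = 40.301
V̂(ȳ_st) = 145.363

V̂(ȳ_st) ≈ 145.4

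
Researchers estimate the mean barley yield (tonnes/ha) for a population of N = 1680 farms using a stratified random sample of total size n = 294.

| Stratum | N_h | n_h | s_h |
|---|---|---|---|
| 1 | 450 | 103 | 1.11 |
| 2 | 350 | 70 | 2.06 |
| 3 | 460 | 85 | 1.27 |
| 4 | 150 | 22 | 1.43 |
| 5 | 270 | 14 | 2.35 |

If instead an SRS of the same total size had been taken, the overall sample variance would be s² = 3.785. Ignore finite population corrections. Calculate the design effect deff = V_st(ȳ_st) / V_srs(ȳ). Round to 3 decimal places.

V̂(ȳ_st) = Σ W_h² s_h²/n_h, with W_h = N_h/N and N = 1680:
  stratum 1: (450/1680)²·1.11²/103 = 0.000858253
  stratum 2: (350/1680)²·2.06²/70 = 0.0026312
  stratum 3: (460/1680)²·1.27²/85 = 0.00142261
  stratum 4: (150/1680)²·1.43²/22 = 0.000740992
  stratum 5: (270/1680)²·2.35²/14 = 0.0101887
V_st = 0.0158417
V_srs = s²/n = 3.785/294 = 0.0128741
deff = V_st / V_srs = 0.0158417/0.0128741 = 1.2305

deff ≈ 1.231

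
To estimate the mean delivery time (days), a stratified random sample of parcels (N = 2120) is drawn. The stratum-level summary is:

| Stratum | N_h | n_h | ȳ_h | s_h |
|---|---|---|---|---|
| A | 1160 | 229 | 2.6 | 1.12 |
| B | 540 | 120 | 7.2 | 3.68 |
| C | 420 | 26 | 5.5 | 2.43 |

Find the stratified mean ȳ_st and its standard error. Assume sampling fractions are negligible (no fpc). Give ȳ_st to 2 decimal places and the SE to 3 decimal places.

ȳ_st = Σ W_h ȳ_h = (1160·2.6 + 540·7.2 + 420·5.5)/2120 = 4.34623
V̂(ȳ_st) = Σ W_h² s_h²/n_h, with W_h = N_h/N and N = 2120:
  stratum A: (1160/2120)²·1.12²/229 = 0.00164
  stratum B: (540/2120)²·3.68²/120 = 0.00732201
  stratum C: (420/2120)²·2.43²/26 = 0.00891387
V̂(ȳ_st) = 0.0178759
SE(ȳ_st) = √0.0178759 = 0.133701

ȳ_st ≈ 4.35, SE ≈ 0.134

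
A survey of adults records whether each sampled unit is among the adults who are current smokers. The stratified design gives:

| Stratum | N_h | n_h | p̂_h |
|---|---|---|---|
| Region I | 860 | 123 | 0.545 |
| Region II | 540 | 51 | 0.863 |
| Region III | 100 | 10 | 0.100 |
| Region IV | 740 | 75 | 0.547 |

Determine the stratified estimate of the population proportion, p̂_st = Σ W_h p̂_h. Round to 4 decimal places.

N = 2240; stratum weights W_h = N_h/N.
p̂_st = Σ W_h p̂_h = (860·0.545 + 540·0.863 + 100·0.100 + 740·0.547)/2240 = 0.60246

p̂_st ≈ 0.6025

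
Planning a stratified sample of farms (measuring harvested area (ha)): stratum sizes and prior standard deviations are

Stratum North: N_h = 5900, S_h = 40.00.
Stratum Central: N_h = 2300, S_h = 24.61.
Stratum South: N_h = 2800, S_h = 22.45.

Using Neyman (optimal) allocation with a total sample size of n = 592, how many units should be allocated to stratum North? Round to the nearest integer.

393

Neyman allocation: n_h = n · N_h S_h / Σ N_i S_i, with n = 592.
  stratum North: N_h·S_h = 5900·40.00 = 236000.00
  stratum Central: N_h·S_h = 2300·24.61 = 56603.00
  stratum South: N_h·S_h = 2800·22.45 = 62860.00
Σ N_h S_h = 355463.00
n for stratum North = 592·236000.00/355463.00 = 393.042 → 393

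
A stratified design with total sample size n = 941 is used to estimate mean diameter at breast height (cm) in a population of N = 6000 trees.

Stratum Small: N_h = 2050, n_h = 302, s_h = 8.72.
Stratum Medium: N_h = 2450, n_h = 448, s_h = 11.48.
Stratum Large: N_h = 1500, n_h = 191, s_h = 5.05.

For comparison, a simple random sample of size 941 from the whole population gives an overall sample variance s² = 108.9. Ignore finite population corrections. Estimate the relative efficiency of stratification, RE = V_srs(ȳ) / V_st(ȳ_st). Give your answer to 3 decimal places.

RE ≈ 1.333

V̂(ȳ_st) = Σ W_h² s_h²/n_h, with W_h = N_h/N and N = 6000:
  stratum Small: (2050/6000)²·8.72²/302 = 0.0293921
  stratum Medium: (2450/6000)²·11.48²/448 = 0.0490496
  stratum Large: (1500/6000)²·5.05²/191 = 0.00834506
V_st = 0.0867868
V_srs = s²/n = 108.9/941 = 0.115728
Relative efficiency = V_srs / V_st = 0.115728/0.0867868 = 1.3335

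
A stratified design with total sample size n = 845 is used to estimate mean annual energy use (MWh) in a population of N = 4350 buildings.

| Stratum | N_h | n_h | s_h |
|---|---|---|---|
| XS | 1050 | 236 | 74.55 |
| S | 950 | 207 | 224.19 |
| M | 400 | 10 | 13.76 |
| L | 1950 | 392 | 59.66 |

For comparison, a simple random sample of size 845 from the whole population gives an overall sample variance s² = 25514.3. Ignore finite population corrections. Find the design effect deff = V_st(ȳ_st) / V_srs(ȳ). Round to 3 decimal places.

V̂(ȳ_st) = Σ W_h² s_h²/n_h, with W_h = N_h/N and N = 4350:
  stratum XS: (1050/4350)²·74.55²/236 = 1.37209
  stratum S: (950/4350)²·224.19²/207 = 11.5806
  stratum M: (400/4350)²·13.76²/10 = 0.160095
  stratum L: (1950/4350)²·59.66²/392 = 1.82461
V_st = 14.9374
V_srs = s²/n = 25514.3/845 = 30.1944
deff = V_st / V_srs = 14.9374/30.1944 = 0.4947

deff ≈ 0.495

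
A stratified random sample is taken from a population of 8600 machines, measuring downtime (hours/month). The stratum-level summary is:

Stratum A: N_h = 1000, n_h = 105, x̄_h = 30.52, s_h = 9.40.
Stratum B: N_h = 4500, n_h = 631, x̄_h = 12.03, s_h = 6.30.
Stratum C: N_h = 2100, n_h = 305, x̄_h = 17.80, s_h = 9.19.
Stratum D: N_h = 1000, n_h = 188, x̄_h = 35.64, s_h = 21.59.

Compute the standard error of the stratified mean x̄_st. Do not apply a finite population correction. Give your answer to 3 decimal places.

SE(x̄_st) ≈ 0.280

V̂(x̄_st) = Σ W_h² s_h²/n_h, with W_h = N_h/N and N = 8600:
  stratum A: (1000/8600)²·9.40²/105 = 0.0113781
  stratum B: (4500/8600)²·6.30²/631 = 0.0172219
  stratum C: (2100/8600)²·9.19²/305 = 0.016511
  stratum D: (1000/8600)²·21.59²/188 = 0.0335236
V̂(x̄_st) = 0.0786345
SE(x̄_st) = √0.0786345 = 0.280418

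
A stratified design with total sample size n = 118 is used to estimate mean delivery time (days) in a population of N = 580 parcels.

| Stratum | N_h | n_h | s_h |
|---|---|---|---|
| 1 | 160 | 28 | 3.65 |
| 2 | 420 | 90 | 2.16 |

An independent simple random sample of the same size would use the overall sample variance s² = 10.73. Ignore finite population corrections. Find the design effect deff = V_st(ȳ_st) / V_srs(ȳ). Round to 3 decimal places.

V̂(ȳ_st) = Σ W_h² s_h²/n_h, with W_h = N_h/N and N = 580:
  stratum 1: (160/580)²·3.65²/28 = 0.0362086
  stratum 2: (420/580)²·2.16²/90 = 0.0271836
V_st = 0.0633922
V_srs = s²/n = 10.73/118 = 0.0909322
deff = V_st / V_srs = 0.0633922/0.0909322 = 0.6971

deff ≈ 0.697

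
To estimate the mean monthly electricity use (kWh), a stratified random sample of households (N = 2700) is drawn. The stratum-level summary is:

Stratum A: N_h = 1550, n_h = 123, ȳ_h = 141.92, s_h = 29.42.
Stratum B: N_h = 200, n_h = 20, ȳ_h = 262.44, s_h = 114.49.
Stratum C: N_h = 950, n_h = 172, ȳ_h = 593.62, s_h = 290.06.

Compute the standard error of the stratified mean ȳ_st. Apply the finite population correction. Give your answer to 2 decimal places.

SE(ȳ_st) ≈ 7.41

V̂(ȳ_st) = Σ W_h² (1 − n_h/N_h) s_h²/n_h, with W_h = N_h/N and N = 2700:
  stratum A: (1550/2700)²·(1 − 123/1550)·29.42²/123 = 2.13505
  stratum B: (200/2700)²·(1 − 20/200)·114.49²/20 = 3.23653
  stratum C: (950/2700)²·(1 − 172/950)·290.06²/172 = 49.5933
V̂(ȳ_st) = 54.9649
SE(ȳ_st) = √54.9649 = 7.41383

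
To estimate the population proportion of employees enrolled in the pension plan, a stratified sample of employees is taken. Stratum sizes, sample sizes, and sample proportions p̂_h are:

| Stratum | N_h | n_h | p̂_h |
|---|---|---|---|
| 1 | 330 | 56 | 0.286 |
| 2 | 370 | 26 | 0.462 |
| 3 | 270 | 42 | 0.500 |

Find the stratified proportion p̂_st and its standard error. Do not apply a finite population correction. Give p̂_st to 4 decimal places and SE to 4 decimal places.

p̂_st ≈ 0.4127, SE ≈ 0.0485

N = 970; stratum weights W_h = N_h/N.
p̂_st = Σ W_h p̂_h = (330·0.286 + 370·0.462 + 270·0.500)/970 = 0.41270
V̂(p̂_st) = Σ W_h² p̂_h(1−p̂_h)/(n_h−1):
  stratum 1: (330/970)²·0.286·0.714/55 = 0.00042972
  stratum 2: (370/970)²·0.462·0.538/25 = 0.00144659
  stratum 3: (270/970)²·0.500·0.500/41 = 0.000472433
V̂(p̂_st) = 0.00234874; SE = √V̂ = 0.0484638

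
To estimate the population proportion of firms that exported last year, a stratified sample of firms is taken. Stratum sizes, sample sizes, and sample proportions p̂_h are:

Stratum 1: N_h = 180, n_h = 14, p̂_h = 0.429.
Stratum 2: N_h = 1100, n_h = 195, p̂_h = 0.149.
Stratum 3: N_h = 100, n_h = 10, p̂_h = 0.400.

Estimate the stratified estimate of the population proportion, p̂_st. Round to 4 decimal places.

p̂_st ≈ 0.2037

N = 1380; stratum weights W_h = N_h/N.
p̂_st = Σ W_h p̂_h = (180·0.429 + 1100·0.149 + 100·0.400)/1380 = 0.20371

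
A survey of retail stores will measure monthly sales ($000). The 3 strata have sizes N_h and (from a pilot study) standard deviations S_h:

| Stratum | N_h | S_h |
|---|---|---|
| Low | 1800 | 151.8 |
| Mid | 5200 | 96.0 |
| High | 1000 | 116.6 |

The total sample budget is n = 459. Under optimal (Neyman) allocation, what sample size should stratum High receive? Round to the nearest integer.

60

Neyman allocation: n_h = n · N_h S_h / Σ N_i S_i, with n = 459.
  stratum Low: N_h·S_h = 1800·151.8 = 273240.00
  stratum Mid: N_h·S_h = 5200·96.0 = 499200.00
  stratum High: N_h·S_h = 1000·116.6 = 116600.00
Σ N_h S_h = 889040.00
n for stratum High = 459·116600.00/889040.00 = 60.199 → 60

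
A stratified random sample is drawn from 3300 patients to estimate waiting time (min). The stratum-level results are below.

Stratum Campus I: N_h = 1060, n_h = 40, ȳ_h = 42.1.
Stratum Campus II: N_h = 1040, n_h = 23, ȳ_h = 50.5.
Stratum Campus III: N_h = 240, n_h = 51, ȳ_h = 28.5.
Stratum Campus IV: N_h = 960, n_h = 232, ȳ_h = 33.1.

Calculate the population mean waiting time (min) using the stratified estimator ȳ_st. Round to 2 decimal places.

ȳ_st ≈ 41.14

N = Σ N_h = 3300. Stratum weights W_h = N_h/N.
ȳ_st = (1060·42.1 + 1040·50.5 + 240·28.5 + 960·33.1) / 3300 = 41.1400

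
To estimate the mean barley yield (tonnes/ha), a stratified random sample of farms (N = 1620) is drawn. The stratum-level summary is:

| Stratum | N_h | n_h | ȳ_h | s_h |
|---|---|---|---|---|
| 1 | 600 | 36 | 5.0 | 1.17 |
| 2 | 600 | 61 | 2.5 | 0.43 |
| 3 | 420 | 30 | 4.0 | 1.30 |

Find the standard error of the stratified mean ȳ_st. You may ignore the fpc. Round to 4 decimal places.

V̂(ȳ_st) = Σ W_h² s_h²/n_h, with W_h = N_h/N and N = 1620:
  stratum 1: (600/1620)²·1.17²/36 = 0.00521605
  stratum 2: (600/1620)²·0.43²/61 = 0.000415795
  stratum 3: (420/1620)²·1.30²/30 = 0.00378647
V̂(ȳ_st) = 0.00941831
SE(ȳ_st) = √0.00941831 = 0.097048

SE(ȳ_st) ≈ 0.0970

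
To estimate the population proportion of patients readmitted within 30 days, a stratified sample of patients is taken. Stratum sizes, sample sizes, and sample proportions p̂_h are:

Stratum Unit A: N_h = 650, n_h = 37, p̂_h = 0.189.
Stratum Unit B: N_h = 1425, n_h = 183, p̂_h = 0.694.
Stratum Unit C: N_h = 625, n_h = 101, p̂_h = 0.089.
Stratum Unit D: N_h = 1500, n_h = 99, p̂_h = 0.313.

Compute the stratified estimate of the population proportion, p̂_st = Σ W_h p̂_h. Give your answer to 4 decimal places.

N = 4200; stratum weights W_h = N_h/N.
p̂_st = Σ W_h p̂_h = (650·0.189 + 1425·0.694 + 625·0.089 + 1500·0.313)/4200 = 0.38974

p̂_st ≈ 0.3897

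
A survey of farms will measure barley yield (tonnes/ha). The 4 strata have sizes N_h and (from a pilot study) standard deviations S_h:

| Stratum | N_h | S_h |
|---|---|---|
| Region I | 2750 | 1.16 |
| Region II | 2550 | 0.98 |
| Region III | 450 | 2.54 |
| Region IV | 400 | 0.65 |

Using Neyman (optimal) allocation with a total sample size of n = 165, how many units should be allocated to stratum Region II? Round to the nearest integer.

58

Neyman allocation: n_h = n · N_h S_h / Σ N_i S_i, with n = 165.
  stratum Region I: N_h·S_h = 2750·1.16 = 3190.00
  stratum Region II: N_h·S_h = 2550·0.98 = 2499.00
  stratum Region III: N_h·S_h = 450·2.54 = 1143.00
  stratum Region IV: N_h·S_h = 400·0.65 = 260.00
Σ N_h S_h = 7092.00
n for stratum Region II = 165·2499.00/7092.00 = 58.141 → 58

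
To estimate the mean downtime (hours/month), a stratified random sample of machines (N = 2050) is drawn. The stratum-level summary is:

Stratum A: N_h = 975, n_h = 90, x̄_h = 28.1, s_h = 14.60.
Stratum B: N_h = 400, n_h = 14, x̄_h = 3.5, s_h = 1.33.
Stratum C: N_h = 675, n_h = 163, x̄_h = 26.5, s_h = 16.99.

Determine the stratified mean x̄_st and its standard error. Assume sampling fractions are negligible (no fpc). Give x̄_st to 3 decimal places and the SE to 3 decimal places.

x̄_st = Σ W_h x̄_h = (975·28.1 + 400·3.5 + 675·26.5)/2050 = 22.77317
V̂(x̄_st) = Σ W_h² s_h²/n_h, with W_h = N_h/N and N = 2050:
  stratum A: (975/2050)²·14.60²/90 = 0.535753
  stratum B: (400/2050)²·1.33²/14 = 0.00481047
  stratum C: (675/2050)²·16.99²/163 = 0.191999
V̂(x̄_st) = 0.732563
SE(x̄_st) = √0.732563 = 0.855899

x̄_st ≈ 22.773, SE ≈ 0.856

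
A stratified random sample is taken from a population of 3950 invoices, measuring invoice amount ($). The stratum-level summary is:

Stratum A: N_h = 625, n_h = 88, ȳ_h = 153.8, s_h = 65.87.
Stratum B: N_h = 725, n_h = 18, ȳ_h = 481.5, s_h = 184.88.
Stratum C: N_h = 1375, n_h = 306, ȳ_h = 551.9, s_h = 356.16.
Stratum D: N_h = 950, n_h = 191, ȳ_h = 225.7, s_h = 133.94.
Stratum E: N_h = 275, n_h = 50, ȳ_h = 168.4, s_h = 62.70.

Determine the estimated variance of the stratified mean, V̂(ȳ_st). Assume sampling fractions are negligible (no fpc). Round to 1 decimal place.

V̂(ȳ_st) ≈ 121.3

V̂(ȳ_st) = Σ W_h² s_h²/n_h, with W_h = N_h/N and N = 3950:
  stratum A: (625/3950)²·65.87²/88 = 1.23441
  stratum B: (725/3950)²·184.88²/18 = 63.9719
  stratum C: (1375/3950)²·356.16²/306 = 50.232
  stratum D: (950/3950)²·133.94²/191 = 5.43301
  stratum E: (275/3950)²·62.70²/50 = 0.381098
V̂(ȳ_st) = 121.252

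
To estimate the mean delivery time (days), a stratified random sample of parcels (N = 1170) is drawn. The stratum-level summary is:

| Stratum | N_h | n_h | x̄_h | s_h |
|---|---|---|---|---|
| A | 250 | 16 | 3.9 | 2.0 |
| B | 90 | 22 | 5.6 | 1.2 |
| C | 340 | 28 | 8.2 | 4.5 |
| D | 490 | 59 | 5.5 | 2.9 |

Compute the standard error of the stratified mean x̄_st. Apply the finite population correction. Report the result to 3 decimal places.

SE(x̄_st) ≈ 0.298

V̂(x̄_st) = Σ W_h² (1 − n_h/N_h) s_h²/n_h, with W_h = N_h/N and N = 1170:
  stratum A: (250/1170)²·(1 − 16/250)·2.0²/16 = 0.0106838
  stratum B: (90/1170)²·(1 − 22/90)·1.2²/22 = 0.00029263
  stratum C: (340/1170)²·(1 − 28/340)·4.5²/28 = 0.056044
  stratum D: (490/1170)²·(1 − 59/490)·2.9²/59 = 0.021991
V̂(x̄_st) = 0.0890114
SE(x̄_st) = √0.0890114 = 0.298348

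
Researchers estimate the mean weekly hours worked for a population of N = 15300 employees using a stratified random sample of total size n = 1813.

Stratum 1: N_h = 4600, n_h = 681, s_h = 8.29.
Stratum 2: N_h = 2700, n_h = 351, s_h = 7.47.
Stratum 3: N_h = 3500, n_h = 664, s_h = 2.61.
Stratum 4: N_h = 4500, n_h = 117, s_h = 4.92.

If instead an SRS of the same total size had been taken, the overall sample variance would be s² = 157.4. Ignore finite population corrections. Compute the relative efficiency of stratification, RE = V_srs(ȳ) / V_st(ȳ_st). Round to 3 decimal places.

RE ≈ 2.671

V̂(ȳ_st) = Σ W_h² s_h²/n_h, with W_h = N_h/N and N = 15300:
  stratum 1: (4600/15300)²·8.29²/681 = 0.0091221
  stratum 2: (2700/15300)²·7.47²/351 = 0.00495084
  stratum 3: (3500/15300)²·2.61²/664 = 0.000536866
  stratum 4: (4500/15300)²·4.92²/117 = 0.0178973
V_st = 0.0325071
V_srs = s²/n = 157.4/1813 = 0.0868174
Relative efficiency = V_srs / V_st = 0.0868174/0.0325071 = 2.6707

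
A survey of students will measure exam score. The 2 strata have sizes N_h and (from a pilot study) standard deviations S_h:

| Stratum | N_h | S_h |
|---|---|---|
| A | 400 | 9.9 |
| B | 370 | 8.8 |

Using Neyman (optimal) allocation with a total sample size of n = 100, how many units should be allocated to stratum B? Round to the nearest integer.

45

Neyman allocation: n_h = n · N_h S_h / Σ N_i S_i, with n = 100.
  stratum A: N_h·S_h = 400·9.9 = 3960.00
  stratum B: N_h·S_h = 370·8.8 = 3256.00
Σ N_h S_h = 7216.00
n for stratum B = 100·3256.00/7216.00 = 45.122 → 45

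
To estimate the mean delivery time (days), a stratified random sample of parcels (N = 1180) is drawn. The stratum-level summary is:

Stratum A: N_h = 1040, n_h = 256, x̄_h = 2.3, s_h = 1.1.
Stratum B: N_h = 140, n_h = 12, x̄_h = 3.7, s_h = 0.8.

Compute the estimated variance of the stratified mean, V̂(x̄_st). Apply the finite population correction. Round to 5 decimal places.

V̂(x̄_st) ≈ 0.00345

V̂(x̄_st) = Σ W_h² (1 − n_h/N_h) s_h²/n_h, with W_h = N_h/N and N = 1180:
  stratum A: (1040/1180)²·(1 − 256/1040)·1.1²/256 = 0.00276778
  stratum B: (140/1180)²·(1 − 12/140)·0.8²/12 = 0.000686393
V̂(x̄_st) = 0.00345417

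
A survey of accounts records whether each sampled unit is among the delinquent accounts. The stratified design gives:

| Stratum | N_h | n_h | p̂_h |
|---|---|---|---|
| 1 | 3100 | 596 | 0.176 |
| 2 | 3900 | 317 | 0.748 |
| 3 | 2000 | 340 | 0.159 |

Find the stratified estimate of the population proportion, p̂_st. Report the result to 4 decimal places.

N = 9000; stratum weights W_h = N_h/N.
p̂_st = Σ W_h p̂_h = (3100·0.176 + 3900·0.748 + 2000·0.159)/9000 = 0.42009

p̂_st ≈ 0.4201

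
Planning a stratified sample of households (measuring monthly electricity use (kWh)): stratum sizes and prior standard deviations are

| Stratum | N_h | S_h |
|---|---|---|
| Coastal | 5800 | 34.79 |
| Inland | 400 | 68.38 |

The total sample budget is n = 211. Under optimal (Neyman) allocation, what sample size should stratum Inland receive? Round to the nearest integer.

Neyman allocation: n_h = n · N_h S_h / Σ N_i S_i, with n = 211.
  stratum Coastal: N_h·S_h = 5800·34.79 = 201782.00
  stratum Inland: N_h·S_h = 400·68.38 = 27352.00
Σ N_h S_h = 229134.00
n for stratum Inland = 211·27352.00/229134.00 = 25.187 → 25

25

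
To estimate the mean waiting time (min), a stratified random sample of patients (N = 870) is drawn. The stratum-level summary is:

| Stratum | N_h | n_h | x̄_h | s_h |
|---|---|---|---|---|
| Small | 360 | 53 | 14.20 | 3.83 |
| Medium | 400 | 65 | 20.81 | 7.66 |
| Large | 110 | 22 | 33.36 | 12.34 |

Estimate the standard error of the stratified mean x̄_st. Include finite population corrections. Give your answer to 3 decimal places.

SE(x̄_st) ≈ 0.537

V̂(x̄_st) = Σ W_h² (1 − n_h/N_h) s_h²/n_h, with W_h = N_h/N and N = 870:
  stratum Small: (360/870)²·(1 − 53/360)·3.83²/53 = 0.0404133
  stratum Medium: (400/870)²·(1 − 65/400)·7.66²/65 = 0.159812
  stratum Large: (110/870)²·(1 − 22/110)·12.34²/22 = 0.0885206
V̂(x̄_st) = 0.288746
SE(x̄_st) = √0.288746 = 0.537351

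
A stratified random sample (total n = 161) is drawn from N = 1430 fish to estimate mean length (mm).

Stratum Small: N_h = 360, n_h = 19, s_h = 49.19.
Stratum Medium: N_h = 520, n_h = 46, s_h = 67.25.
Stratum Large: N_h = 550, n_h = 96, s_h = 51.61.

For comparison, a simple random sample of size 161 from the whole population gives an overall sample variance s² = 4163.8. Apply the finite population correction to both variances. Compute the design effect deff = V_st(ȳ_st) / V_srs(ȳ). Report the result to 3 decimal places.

deff ≈ 0.997

V̂(ȳ_st) = Σ W_h² (1 − n_h/N_h) s_h²/n_h, with W_h = N_h/N and N = 1430:
  stratum Small: (360/1430)²·(1 − 19/360)·49.19²/19 = 7.64513
  stratum Medium: (520/1430)²·(1 − 46/520)·67.25²/46 = 11.8505
  stratum Large: (550/1430)²·(1 − 96/550)·51.61²/96 = 3.388
V_st = 22.8836
V_srs = (1 − 161/1430)·4163.8/161 = 22.9504
deff = V_st / V_srs = 22.8836/22.9504 = 0.9971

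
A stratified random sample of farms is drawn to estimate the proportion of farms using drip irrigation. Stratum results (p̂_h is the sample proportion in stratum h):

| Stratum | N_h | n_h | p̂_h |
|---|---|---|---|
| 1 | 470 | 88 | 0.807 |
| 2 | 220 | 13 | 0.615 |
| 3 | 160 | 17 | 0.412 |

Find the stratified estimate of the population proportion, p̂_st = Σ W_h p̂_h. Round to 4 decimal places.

N = 850; stratum weights W_h = N_h/N.
p̂_st = Σ W_h p̂_h = (470·0.807 + 220·0.615 + 160·0.412)/850 = 0.68295

p̂_st ≈ 0.6830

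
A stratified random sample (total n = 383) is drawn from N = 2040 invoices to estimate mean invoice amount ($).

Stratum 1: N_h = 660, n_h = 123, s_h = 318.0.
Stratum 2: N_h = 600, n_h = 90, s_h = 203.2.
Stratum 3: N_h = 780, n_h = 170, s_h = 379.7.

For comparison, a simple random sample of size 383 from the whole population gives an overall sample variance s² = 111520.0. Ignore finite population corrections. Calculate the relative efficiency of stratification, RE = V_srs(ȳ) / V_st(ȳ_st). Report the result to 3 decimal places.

V̂(ȳ_st) = Σ W_h² s_h²/n_h, with W_h = N_h/N and N = 2040:
  stratum 1: (660/2040)²·318.0²/123 = 86.0551
  stratum 2: (600/2040)²·203.2²/90 = 39.6869
  stratum 3: (780/2040)²·379.7²/170 = 123.983
V_st = 249.725
V_srs = s²/n = 111520.0/383 = 291.175
Relative efficiency = V_srs / V_st = 291.175/249.725 = 1.1660

RE ≈ 1.166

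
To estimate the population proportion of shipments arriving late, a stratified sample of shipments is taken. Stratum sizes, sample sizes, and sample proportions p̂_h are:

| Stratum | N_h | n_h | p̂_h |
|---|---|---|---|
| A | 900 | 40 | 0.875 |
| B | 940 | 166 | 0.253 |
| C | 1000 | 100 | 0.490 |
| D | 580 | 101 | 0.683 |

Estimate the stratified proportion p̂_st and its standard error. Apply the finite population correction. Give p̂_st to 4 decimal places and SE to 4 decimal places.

N = 3420; stratum weights W_h = N_h/N.
p̂_st = Σ W_h p̂_h = (900·0.875 + 940·0.253 + 1000·0.490 + 580·0.683)/3420 = 0.55891
V̂(p̂_st) = Σ W_h² (1 − n_h/N_h) p̂_h(1−p̂_h)/(n_h−1):
  stratum A: (900/3420)²·(1 − 40/900)·0.875·0.125/39 = 0.000185585
  stratum B: (940/3420)²·(1 − 166/940)·0.253·0.747/165 = 7.12482e-05
  stratum C: (1000/3420)²·(1 − 100/1000)·0.490·0.510/99 = 0.000194232
  stratum D: (580/3420)²·(1 − 101/580)·0.683·0.317/100 = 5.1427e-05
V̂(p̂_st) = 0.000502492; SE = √V̂ = 0.0224163

p̂_st ≈ 0.5589, SE ≈ 0.0224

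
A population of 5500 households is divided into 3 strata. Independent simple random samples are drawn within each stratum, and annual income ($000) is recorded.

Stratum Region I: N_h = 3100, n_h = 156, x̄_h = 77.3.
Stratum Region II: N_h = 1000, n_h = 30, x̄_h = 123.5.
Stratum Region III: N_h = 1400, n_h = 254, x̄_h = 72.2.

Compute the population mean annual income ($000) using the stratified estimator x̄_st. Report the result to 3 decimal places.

N = Σ N_h = 5500. Stratum weights W_h = N_h/N.
x̄_st = (3100·77.3 + 1000·123.5 + 1400·72.2) / 5500 = 84.40182

x̄_st ≈ 84.402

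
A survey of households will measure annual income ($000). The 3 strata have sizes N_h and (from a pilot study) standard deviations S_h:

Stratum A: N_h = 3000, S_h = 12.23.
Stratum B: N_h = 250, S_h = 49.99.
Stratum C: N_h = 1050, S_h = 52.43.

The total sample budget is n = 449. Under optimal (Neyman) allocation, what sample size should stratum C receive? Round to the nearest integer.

237

Neyman allocation: n_h = n · N_h S_h / Σ N_i S_i, with n = 449.
  stratum A: N_h·S_h = 3000·12.23 = 36690.00
  stratum B: N_h·S_h = 250·49.99 = 12497.50
  stratum C: N_h·S_h = 1050·52.43 = 55051.50
Σ N_h S_h = 104239.00
n for stratum C = 449·55051.50/104239.00 = 237.129 → 237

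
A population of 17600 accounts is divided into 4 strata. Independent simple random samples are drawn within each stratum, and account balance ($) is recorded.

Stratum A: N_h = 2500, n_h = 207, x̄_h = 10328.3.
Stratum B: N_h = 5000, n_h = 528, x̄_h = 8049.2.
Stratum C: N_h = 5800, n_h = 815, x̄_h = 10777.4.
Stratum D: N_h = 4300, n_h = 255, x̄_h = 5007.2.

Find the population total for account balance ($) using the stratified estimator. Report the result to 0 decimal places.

τ̂_st = Σ N_h x̄_h = 2500·10328.3 + 5000·8049.2 + 5800·10777.4 + 4300·5007.2 = 150106630

τ̂_st ≈ 150106630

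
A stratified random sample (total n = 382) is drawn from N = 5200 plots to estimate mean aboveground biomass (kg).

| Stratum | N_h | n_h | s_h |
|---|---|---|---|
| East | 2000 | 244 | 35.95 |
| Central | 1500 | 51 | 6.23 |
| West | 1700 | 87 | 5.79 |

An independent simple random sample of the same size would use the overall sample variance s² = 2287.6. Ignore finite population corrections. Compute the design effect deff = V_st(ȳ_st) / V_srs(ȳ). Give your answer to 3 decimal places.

V̂(ȳ_st) = Σ W_h² s_h²/n_h, with W_h = N_h/N and N = 5200:
  stratum East: (2000/5200)²·35.95²/244 = 0.78354
  stratum Central: (1500/5200)²·6.23²/51 = 0.063326
  stratum West: (1700/5200)²·5.79²/87 = 0.041184
V_st = 0.88805
V_srs = s²/n = 2287.6/382 = 5.98848
deff = V_st / V_srs = 0.88805/5.98848 = 0.1483

deff ≈ 0.148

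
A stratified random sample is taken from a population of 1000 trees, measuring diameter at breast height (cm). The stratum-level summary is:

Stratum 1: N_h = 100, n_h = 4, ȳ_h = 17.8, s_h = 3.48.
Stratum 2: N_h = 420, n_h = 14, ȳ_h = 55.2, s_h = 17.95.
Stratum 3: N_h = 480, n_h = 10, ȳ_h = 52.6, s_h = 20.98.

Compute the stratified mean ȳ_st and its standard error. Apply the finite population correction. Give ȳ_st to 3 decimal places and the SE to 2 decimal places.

ȳ_st ≈ 50.212, SE ≈ 3.73

ȳ_st = Σ W_h ȳ_h = (100·17.8 + 420·55.2 + 480·52.6)/1000 = 50.21200
V̂(ȳ_st) = Σ W_h² (1 − n_h/N_h) s_h²/n_h, with W_h = N_h/N and N = 1000:
  stratum 1: (100/1000)²·(1 − 4/100)·3.48²/4 = 0.029065
  stratum 2: (420/1000)²·(1 − 14/420)·17.95²/14 = 3.92443
  stratum 3: (480/1000)²·(1 − 10/480)·20.98²/10 = 9.93002
V̂(ȳ_st) = 13.8835
SE(ȳ_st) = √13.8835 = 3.72606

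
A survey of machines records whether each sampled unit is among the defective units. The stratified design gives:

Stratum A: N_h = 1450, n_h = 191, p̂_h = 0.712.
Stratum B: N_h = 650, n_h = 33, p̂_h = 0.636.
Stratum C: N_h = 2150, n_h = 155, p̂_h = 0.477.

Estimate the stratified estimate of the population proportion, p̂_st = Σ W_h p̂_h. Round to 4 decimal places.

N = 4250; stratum weights W_h = N_h/N.
p̂_st = Σ W_h p̂_h = (1450·0.712 + 650·0.636 + 2150·0.477)/4250 = 0.58149

p̂_st ≈ 0.5815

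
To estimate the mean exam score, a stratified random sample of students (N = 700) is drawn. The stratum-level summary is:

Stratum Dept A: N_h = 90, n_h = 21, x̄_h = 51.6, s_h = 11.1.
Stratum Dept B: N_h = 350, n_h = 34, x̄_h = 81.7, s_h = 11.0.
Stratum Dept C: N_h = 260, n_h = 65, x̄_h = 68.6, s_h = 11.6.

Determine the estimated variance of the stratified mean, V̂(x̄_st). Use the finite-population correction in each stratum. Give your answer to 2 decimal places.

V̂(x̄_st) ≈ 1.09

V̂(x̄_st) = Σ W_h² (1 − n_h/N_h) s_h²/n_h, with W_h = N_h/N and N = 700:
  stratum Dept A: (90/700)²·(1 − 21/90)·11.1²/21 = 0.0743571
  stratum Dept B: (350/700)²·(1 − 34/350)·11.0²/34 = 0.803277
  stratum Dept C: (260/700)²·(1 − 65/260)·11.6²/65 = 0.214198
V̂(x̄_st) = 1.09183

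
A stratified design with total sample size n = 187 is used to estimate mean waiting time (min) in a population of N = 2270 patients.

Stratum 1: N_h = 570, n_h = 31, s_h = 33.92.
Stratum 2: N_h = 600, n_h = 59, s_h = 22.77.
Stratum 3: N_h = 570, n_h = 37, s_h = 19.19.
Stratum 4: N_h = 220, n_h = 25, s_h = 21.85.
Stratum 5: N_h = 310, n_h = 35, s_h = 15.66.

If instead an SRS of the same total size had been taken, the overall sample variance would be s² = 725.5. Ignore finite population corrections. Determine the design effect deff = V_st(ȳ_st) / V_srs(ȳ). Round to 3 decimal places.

deff ≈ 1.003

V̂(ȳ_st) = Σ W_h² s_h²/n_h, with W_h = N_h/N and N = 2270:
  stratum 1: (570/2270)²·33.92²/31 = 2.34017
  stratum 2: (600/2270)²·22.77²/59 = 0.613938
  stratum 3: (570/2270)²·19.19²/37 = 0.627547
  stratum 4: (220/2270)²·21.85²/25 = 0.179373
  stratum 5: (310/2270)²·15.66²/35 = 0.130673
V_st = 3.8917
V_srs = s²/n = 725.5/187 = 3.87968
deff = V_st / V_srs = 3.8917/3.87968 = 1.0031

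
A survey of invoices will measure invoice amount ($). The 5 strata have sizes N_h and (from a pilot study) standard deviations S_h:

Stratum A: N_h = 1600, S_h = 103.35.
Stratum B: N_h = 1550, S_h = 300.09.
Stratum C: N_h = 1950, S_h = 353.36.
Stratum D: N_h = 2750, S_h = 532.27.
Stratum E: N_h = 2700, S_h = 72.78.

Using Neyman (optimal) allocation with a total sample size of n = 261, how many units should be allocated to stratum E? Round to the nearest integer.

17

Neyman allocation: n_h = n · N_h S_h / Σ N_i S_i, with n = 261.
  stratum A: N_h·S_h = 1600·103.35 = 165360.00
  stratum B: N_h·S_h = 1550·300.09 = 465139.50
  stratum C: N_h·S_h = 1950·353.36 = 689052.00
  stratum D: N_h·S_h = 2750·532.27 = 1463742.50
  stratum E: N_h·S_h = 2700·72.78 = 196506.00
Σ N_h S_h = 2979800.00
n for stratum E = 261·196506.00/2979800.00 = 17.212 → 17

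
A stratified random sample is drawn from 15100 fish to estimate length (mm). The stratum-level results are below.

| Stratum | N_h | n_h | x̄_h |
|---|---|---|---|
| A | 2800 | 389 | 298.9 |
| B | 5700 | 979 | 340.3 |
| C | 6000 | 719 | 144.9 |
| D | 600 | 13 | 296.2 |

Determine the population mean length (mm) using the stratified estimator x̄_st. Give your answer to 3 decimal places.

x̄_st ≈ 253.228

N = Σ N_h = 15100. Stratum weights W_h = N_h/N.
x̄_st = (2800·298.9 + 5700·340.3 + 6000·144.9 + 600·296.2) / 15100 = 253.22848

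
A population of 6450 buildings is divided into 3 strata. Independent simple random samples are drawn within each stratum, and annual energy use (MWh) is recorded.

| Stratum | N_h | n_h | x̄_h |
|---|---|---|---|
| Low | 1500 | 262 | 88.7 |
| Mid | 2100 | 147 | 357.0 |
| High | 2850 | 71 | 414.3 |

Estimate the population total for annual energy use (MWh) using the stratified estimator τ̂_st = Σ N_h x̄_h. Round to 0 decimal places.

τ̂_st ≈ 2063505

τ̂_st = Σ N_h x̄_h = 1500·88.7 + 2100·357.0 + 2850·414.3 = 2063505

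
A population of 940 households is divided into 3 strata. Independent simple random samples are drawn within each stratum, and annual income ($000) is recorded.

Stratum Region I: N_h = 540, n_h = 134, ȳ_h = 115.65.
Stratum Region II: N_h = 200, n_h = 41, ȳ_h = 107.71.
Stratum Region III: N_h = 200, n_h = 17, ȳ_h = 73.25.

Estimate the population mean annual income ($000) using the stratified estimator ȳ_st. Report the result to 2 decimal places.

N = Σ N_h = 940. Stratum weights W_h = N_h/N.
ȳ_st = (540·115.65 + 200·107.71 + 200·73.25) / 940 = 104.9394

ȳ_st ≈ 104.94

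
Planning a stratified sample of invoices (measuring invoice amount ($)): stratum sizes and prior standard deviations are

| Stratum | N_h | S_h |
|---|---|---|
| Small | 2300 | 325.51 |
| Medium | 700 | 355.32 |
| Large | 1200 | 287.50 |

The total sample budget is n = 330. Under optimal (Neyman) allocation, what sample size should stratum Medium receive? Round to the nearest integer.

61

Neyman allocation: n_h = n · N_h S_h / Σ N_i S_i, with n = 330.
  stratum Small: N_h·S_h = 2300·325.51 = 748673.00
  stratum Medium: N_h·S_h = 700·355.32 = 248724.00
  stratum Large: N_h·S_h = 1200·287.50 = 345000.00
Σ N_h S_h = 1342397.00
n for stratum Medium = 330·248724.00/1342397.00 = 61.144 → 61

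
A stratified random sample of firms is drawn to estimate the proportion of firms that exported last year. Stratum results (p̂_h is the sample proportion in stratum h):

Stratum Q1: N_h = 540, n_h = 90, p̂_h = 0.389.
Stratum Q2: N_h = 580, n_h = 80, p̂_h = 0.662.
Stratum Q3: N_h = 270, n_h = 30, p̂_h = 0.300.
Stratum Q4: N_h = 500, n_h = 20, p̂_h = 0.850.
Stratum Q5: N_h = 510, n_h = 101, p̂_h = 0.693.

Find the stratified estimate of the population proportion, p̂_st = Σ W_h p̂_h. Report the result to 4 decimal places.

N = 2400; stratum weights W_h = N_h/N.
p̂_st = Σ W_h p̂_h = (540·0.389 + 580·0.662 + 270·0.300 + 500·0.850 + 510·0.693)/2400 = 0.60560

p̂_st ≈ 0.6056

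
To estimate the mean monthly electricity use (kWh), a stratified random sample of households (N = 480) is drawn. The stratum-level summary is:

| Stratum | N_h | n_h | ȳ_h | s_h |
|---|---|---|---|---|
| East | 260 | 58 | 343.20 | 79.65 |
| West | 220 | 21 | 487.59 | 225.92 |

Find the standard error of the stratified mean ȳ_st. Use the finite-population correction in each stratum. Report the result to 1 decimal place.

V̂(ȳ_st) = Σ W_h² (1 − n_h/N_h) s_h²/n_h, with W_h = N_h/N and N = 480:
  stratum East: (260/480)²·(1 − 58/260)·79.65²/58 = 24.9336
  stratum West: (220/480)²·(1 − 21/220)·225.92²/21 = 461.831
V̂(ȳ_st) = 486.765
SE(ȳ_st) = √486.765 = 22.0627

SE(ȳ_st) ≈ 22.1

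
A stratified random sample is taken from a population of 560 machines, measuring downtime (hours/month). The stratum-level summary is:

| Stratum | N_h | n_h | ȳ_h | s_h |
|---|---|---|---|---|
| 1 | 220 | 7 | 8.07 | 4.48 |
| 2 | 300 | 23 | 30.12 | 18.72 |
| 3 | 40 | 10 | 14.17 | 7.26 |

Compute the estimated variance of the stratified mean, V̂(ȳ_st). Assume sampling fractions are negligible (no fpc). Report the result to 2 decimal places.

V̂(ȳ_st) = Σ W_h² s_h²/n_h, with W_h = N_h/N and N = 560:
  stratum 1: (220/560)²·4.48²/7 = 0.442514
  stratum 2: (300/560)²·18.72²/23 = 4.37271
  stratum 3: (40/560)²·7.26²/10 = 0.0268916
V̂(ȳ_st) = 4.84211

V̂(ȳ_st) ≈ 4.84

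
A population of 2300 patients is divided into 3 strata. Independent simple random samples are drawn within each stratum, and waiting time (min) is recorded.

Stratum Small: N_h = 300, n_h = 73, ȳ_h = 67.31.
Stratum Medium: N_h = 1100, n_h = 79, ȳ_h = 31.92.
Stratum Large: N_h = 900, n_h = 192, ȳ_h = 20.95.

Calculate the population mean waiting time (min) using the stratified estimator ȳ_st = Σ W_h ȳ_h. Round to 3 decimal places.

N = Σ N_h = 2300. Stratum weights W_h = N_h/N.
ȳ_st = (300·67.31 + 1100·31.92 + 900·20.95) / 2300 = 32.24348

ȳ_st ≈ 32.243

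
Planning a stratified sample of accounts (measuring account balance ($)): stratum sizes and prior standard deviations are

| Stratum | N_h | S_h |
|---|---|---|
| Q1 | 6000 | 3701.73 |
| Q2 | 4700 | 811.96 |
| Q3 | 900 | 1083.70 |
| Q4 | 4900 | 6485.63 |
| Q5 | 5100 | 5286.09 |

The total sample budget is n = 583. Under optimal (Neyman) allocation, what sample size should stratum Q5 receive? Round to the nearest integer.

183

Neyman allocation: n_h = n · N_h S_h / Σ N_i S_i, with n = 583.
  stratum Q1: N_h·S_h = 6000·3701.73 = 22210380.00
  stratum Q2: N_h·S_h = 4700·811.96 = 3816212.00
  stratum Q3: N_h·S_h = 900·1083.70 = 975330.00
  stratum Q4: N_h·S_h = 4900·6485.63 = 31779587.00
  stratum Q5: N_h·S_h = 5100·5286.09 = 26959059.00
Σ N_h S_h = 85740568.00
n for stratum Q5 = 583·26959059.00/85740568.00 = 183.310 → 183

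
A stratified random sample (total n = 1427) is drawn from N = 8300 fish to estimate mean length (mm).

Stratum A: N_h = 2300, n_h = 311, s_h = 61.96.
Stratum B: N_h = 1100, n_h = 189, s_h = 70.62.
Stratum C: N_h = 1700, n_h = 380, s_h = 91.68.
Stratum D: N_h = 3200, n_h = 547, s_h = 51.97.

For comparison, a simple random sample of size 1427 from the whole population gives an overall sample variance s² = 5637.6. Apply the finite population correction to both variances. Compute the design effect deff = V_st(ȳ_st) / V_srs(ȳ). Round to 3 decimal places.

V̂(ȳ_st) = Σ W_h² (1 − n_h/N_h) s_h²/n_h, with W_h = N_h/N and N = 8300:
  stratum A: (2300/8300)²·(1 − 311/2300)·61.96²/311 = 0.819726
  stratum B: (1100/8300)²·(1 − 189/1100)·70.62²/189 = 0.383838
  stratum C: (1700/8300)²·(1 − 380/1700)·91.68²/380 = 0.720497
  stratum D: (3200/8300)²·(1 − 547/3200)·51.97²/547 = 0.608484
V_st = 2.53255
V_srs = (1 − 1427/8300)·5637.6/1427 = 3.27144
deff = V_st / V_srs = 2.53255/3.27144 = 0.7741

deff ≈ 0.774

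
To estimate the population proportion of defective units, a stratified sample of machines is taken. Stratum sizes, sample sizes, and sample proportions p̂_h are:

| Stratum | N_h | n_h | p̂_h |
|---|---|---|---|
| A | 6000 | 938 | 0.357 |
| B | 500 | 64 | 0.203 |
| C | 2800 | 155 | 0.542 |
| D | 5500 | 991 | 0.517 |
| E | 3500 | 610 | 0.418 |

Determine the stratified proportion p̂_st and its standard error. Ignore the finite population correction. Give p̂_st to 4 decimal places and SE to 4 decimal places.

N = 18300; stratum weights W_h = N_h/N.
p̂_st = Σ W_h p̂_h = (6000·0.357 + 500·0.203 + 2800·0.542 + 5500·0.517 + 3500·0.418)/18300 = 0.44085
V̂(p̂_st) = Σ W_h² p̂_h(1−p̂_h)/(n_h−1):
  stratum A: (6000/18300)²·0.357·0.643/937 = 2.63354e-05
  stratum B: (500/18300)²·0.203·0.797/63 = 1.91713e-06
  stratum C: (2800/18300)²·0.542·0.458/154 = 3.77362e-05
  stratum D: (5500/18300)²·0.517·0.483/990 = 2.27838e-05
  stratum E: (3500/18300)²·0.418·0.582/609 = 1.46122e-05
V̂(p̂_st) = 0.000103385; SE = √V̂ = 0.0101678

p̂_st ≈ 0.4409, SE ≈ 0.0102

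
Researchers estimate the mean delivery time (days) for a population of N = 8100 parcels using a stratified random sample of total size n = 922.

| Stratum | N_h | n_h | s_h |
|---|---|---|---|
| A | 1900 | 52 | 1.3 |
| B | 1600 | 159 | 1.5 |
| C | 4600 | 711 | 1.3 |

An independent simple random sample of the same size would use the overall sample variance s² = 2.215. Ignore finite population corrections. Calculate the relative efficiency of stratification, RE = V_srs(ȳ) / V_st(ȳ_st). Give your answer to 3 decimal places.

V̂(ȳ_st) = Σ W_h² s_h²/n_h, with W_h = N_h/N and N = 8100:
  stratum A: (1900/8100)²·1.3²/52 = 0.00178822
  stratum B: (1600/8100)²·1.5²/159 = 0.000552148
  stratum C: (4600/8100)²·1.3²/711 = 0.000766589
V_st = 0.00310696
V_srs = s²/n = 2.215/922 = 0.00240239
Relative efficiency = V_srs / V_st = 0.00240239/0.00310696 = 0.7732

RE ≈ 0.773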